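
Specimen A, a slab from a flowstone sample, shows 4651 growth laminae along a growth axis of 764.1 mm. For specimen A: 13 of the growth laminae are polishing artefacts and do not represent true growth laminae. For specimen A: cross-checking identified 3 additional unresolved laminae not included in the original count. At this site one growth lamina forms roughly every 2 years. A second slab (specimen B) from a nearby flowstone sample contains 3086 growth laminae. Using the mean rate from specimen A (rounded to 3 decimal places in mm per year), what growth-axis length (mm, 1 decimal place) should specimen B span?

Specimen A: adjusted count: 4651 − 13 + 3 = 4641 growth laminae.
Specimen A: multiplying by 2 years per growth lamina: 4641 × 2 = 9282 years.
A: Extension rate ≈ 764.1 / 9282 = 0.082 mm/yr.
Specimen B: 3086 growth laminae at 2 years each span 3086 × 2 = 6172 years. Length of B = 0.082 × 6172 = 506.1 mm.

506.1 mm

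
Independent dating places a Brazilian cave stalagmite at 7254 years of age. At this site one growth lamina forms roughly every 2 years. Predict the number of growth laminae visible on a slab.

3627 growth laminae

Expected growth laminae: 7254 / 2 = 3627.
So 3627 growth laminae should be present.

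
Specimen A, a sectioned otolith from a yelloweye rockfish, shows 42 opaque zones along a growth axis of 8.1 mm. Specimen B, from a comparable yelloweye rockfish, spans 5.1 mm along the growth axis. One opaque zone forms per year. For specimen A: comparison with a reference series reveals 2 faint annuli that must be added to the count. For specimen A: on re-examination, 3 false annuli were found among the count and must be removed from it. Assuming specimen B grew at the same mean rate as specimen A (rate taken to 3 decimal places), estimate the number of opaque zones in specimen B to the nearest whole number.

Specimen A: after corrections the count is 42 − 3 + 2 = 41 opaque zones.
A: 8.1 mm over 41 years gives 8.1 / 41 ≈ 0.198 mm per year.
B spans 5.1 / 0.198 = 25.76 years ≈ 26 opaque zones.

26 opaque zones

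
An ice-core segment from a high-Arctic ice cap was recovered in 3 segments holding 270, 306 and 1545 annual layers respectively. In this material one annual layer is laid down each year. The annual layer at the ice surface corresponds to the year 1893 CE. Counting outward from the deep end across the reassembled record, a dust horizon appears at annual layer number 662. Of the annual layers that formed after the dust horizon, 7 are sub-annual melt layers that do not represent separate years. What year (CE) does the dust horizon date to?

441 CE

Total annual layers = 270 + 306 + 1545 = 2121.
2121 − 662 = 1459 annual layers lie beyond the dust horizon toward the ice surface.
Removing the 7 false annual layers leaves 1459 − 7 = 1452 true annual layers beyond the dust horizon.
The annual layer at the ice surface is 1893 CE, so the dust horizon dates to 1893 − 1452 = 441 CE.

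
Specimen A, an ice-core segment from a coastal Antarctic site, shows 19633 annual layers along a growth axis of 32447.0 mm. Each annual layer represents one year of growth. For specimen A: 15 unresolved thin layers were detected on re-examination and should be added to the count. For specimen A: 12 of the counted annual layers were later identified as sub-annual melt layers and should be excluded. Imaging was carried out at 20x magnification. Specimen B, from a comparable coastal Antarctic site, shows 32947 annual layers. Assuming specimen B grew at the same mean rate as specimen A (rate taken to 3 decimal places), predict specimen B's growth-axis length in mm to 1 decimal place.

54428.4 mm

Specimen A: correcting the raw count gives 19633 − 12 + 15 = 19636 true annual layers.
A: Mean rate = 32447.0 mm / 19636 years ≈ 1.652 mm/yr.
For B, 1.652 mm/year × 32947 years = 54428.4 mm.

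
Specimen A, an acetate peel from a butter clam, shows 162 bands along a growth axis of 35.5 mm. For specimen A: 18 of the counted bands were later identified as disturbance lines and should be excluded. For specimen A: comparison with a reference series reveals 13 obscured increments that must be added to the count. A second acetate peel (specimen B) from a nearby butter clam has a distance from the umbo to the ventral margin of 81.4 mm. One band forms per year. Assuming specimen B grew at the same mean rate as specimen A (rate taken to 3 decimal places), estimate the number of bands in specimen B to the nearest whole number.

360 bands

Specimen A: adjusted count: 162 − 18 + 13 = 157 bands.
A: Extension rate ≈ 35.5 / 157 = 0.226 mm per year.
B spans 81.4 / 0.226 = 360.18 years ≈ 360 bands.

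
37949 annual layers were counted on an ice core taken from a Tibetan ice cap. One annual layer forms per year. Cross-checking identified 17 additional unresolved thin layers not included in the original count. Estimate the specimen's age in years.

37966 years

True annual layer count = 37949 + 17 = 37966.
With a one-to-one annual layer periodicity this is 37966 years.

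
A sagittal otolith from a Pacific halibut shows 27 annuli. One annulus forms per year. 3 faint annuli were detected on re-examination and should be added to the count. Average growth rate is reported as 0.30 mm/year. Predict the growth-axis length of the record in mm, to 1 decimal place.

9.0 mm

After corrections the count is 27 + 3 = 30 annuli.
Length ≈ 0.30 × 30 = 9.0 mm.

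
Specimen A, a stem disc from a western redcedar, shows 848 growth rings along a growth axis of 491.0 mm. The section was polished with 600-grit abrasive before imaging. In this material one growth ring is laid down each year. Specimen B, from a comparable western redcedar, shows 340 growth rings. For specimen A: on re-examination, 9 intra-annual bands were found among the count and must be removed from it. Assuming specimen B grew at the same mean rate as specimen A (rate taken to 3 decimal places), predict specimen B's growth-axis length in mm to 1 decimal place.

198.9 mm

Specimen A: correcting the raw count gives 848 − 9 = 839 true growth rings.
A: Mean rate = 491.0 mm / 839 years ≈ 0.585 mm per year.
B's length ≈ 0.585 × 340 = 198.9 mm.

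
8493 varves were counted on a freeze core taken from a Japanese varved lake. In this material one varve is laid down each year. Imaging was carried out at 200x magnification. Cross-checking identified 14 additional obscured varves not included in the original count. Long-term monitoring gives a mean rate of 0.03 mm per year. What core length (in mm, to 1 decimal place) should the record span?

255.2 mm

Correcting the raw count gives 8493 + 14 = 8507 true varves.
Length ≈ 0.03 × 8507 = 255.2 mm.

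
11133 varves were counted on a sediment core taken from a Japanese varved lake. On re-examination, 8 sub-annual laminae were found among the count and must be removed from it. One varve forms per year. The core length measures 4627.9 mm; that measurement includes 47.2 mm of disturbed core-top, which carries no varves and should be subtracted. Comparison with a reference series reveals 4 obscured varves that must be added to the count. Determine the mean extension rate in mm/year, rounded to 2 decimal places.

0.41 mm/year

True varve count = 11133 − 8 + 4 = 11129.
Removing the 47.2 mm offcut leaves 4627.9 − 47.2 = 4580.7 mm.
Extension rate ≈ 4580.7 / 11129 = 0.41 mm/year.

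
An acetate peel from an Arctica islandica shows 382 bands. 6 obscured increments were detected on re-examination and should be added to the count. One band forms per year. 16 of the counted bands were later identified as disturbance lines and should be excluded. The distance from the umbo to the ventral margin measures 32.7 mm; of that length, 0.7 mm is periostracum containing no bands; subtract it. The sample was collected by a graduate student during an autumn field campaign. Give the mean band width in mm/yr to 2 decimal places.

True band count = 382 − 16 + 6 = 372.
Removing the 0.7 mm offcut leaves 32.7 − 0.7 = 32.0 mm.
32.0 mm over 372 years gives 32.0 / 372 ≈ 0.09 mm/yr.

0.09 mm/yr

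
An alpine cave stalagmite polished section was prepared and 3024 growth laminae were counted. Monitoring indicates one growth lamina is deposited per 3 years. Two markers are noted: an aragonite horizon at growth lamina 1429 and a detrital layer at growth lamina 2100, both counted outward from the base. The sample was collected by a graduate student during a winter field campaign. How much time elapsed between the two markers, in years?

2013 years

2100 − 1429 = 671 growth laminae lie between the two events.
Multiplying by 3 years per growth lamina: 671 × 3 = 2013 years.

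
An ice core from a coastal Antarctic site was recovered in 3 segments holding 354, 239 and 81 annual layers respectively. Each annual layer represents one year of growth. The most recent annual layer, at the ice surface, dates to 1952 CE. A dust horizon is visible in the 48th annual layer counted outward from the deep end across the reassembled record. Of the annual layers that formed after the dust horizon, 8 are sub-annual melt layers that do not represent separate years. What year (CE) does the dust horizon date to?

Total annual layers = 354 + 239 + 81 = 674.
674 − 48 = 626 annual layers lie beyond the dust horizon toward the ice surface.
Removing the 8 false annual layers leaves 626 − 8 = 618 true annual layers beyond the dust horizon.
The annual layer at the ice surface is 1952 CE, so the dust horizon dates to 1952 − 618 = 1334 CE.

1334 CE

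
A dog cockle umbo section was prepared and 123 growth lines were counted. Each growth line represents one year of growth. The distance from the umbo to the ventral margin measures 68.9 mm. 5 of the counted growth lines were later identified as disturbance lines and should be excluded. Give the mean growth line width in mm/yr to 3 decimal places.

Adjusted count: 123 − 5 = 118 growth lines.
Extension rate ≈ 68.9 / 118 = 0.584 mm/yr.

0.584 mm/yr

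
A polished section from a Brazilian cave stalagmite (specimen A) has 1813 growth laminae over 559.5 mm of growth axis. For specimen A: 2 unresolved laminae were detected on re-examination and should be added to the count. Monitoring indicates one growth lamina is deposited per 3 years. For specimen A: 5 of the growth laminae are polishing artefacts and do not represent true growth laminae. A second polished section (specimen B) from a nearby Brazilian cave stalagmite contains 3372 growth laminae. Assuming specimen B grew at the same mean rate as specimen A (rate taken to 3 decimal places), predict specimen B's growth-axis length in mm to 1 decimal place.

1041.9 mm

Specimen A: true growth lamina count = 1813 − 5 + 2 = 1810.
Specimen A: 1810 growth laminae at 3 years each span 1810 × 3 = 5430 years.
A: 559.5 mm over 5430 years gives 559.5 / 5430 ≈ 0.103 mm/year.
Specimen B: at 3 years per growth lamina, 3372 × 3 = 10116 years. B's length ≈ 0.103 × 10116 = 1041.9 mm.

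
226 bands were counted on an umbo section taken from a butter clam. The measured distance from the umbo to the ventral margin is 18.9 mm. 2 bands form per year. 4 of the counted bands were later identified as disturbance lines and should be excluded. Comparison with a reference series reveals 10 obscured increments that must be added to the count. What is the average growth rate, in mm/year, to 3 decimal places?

True band count = 226 − 4 + 10 = 232.
With 2 bands per year, 232 / 2 = 116 years.
Mean rate = 18.9 mm / 116 years ≈ 0.163 mm/year.

0.163 mm/year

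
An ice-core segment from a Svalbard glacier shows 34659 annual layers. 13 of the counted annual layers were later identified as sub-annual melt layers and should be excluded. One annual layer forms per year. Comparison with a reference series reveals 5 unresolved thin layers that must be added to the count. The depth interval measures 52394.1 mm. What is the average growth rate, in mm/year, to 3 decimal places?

Adjusted count: 34659 − 13 + 5 = 34651 annual layers.
Extension rate ≈ 52394.1 / 34651 = 1.512 mm/year.

1.512 mm/year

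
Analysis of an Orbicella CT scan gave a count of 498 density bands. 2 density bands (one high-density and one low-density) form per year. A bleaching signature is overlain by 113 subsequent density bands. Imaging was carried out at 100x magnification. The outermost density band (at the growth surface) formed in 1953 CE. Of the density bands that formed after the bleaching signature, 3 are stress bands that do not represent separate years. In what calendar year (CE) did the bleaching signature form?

1898 CE

113 density bands post-date the bleaching signature.
113 − 3 false = 110 true density bands after the bleaching signature.
110 density bands at 2 per year is 110 / 2 = 55 years.
1953 − 55 = 1898 CE.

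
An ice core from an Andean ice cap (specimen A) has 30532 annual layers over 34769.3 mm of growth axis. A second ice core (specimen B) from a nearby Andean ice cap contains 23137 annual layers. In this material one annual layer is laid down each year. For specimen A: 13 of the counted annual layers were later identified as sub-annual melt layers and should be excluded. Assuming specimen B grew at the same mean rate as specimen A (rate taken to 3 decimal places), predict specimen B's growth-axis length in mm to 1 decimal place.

26353.0 mm

Specimen A: true annual layer count = 30532 − 13 = 30519.
A: Extension rate ≈ 34769.3 / 30519 = 1.139 mm per year.
For B, 1.139 mm/year × 23137 years = 26353.0 mm.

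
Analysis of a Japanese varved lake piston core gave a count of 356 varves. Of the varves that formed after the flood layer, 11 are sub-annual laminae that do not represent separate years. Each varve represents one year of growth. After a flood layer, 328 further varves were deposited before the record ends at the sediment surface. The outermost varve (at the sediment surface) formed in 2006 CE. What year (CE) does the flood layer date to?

1689 CE

328 varves post-date the flood layer.
328 − 11 false = 317 true varves after the flood layer.
The varve at the sediment surface is 2006 CE, so the flood layer dates to 2006 − 317 = 1689 CE.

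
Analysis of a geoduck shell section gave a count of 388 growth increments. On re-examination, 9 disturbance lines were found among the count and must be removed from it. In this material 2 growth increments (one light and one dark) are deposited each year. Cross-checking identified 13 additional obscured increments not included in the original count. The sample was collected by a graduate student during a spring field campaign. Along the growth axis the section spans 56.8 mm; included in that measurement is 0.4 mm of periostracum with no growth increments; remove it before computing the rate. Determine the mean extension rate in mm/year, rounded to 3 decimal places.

0.288 mm/year

True growth increment count = 388 − 9 + 13 = 392.
With 2 growth increments per year, 392 / 2 = 196 years.
Removing the 0.4 mm offcut leaves 56.8 − 0.4 = 56.4 mm.
Extension rate ≈ 56.4 / 196 = 0.288 mm/year.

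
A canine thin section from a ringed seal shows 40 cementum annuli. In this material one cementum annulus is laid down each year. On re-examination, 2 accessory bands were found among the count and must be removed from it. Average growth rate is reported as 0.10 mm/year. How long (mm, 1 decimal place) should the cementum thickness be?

3.8 mm

True cementum annulus count = 40 − 2 = 38.
Length ≈ 0.10 × 38 = 3.8 mm.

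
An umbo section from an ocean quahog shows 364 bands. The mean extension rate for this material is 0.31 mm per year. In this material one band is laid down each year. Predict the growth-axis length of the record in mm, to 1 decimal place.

364 years of growth are recorded.
Length ≈ 0.31 × 364 = 112.8 mm.

112.8 mm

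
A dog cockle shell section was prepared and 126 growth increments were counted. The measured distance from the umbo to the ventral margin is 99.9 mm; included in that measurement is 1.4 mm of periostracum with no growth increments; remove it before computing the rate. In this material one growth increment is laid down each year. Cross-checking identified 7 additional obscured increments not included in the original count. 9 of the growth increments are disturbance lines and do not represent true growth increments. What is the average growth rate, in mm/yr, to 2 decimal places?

0.79 mm/yr

Adjusted count: 126 − 9 + 7 = 124 growth increments.
Removing the 1.4 mm offcut leaves 99.9 − 1.4 = 98.5 mm.
98.5 mm over 124 years gives 98.5 / 124 ≈ 0.79 mm/yr.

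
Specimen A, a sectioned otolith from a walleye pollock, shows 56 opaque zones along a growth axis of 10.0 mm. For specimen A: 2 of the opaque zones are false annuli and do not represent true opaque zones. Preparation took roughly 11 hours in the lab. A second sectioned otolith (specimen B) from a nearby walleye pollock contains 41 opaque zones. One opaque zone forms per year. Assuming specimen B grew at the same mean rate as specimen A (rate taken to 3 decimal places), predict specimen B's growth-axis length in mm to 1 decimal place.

Specimen A: adjusted count: 56 − 2 = 54 opaque zones.
A: 10.0 mm over 54 years gives 10.0 / 54 ≈ 0.185 mm/year.
For B, 0.185 mm/year × 41 years = 7.6 mm.

7.6 mm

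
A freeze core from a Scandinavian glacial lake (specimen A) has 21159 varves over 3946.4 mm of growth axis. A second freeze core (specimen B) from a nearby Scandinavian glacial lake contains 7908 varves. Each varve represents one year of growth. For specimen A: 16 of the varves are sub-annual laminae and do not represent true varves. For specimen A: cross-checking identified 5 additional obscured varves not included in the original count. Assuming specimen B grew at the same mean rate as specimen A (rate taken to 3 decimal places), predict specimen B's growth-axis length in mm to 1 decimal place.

Specimen A: true varve count = 21159 − 16 + 5 = 21148.
A: Mean rate = 3946.4 mm / 21148 years ≈ 0.187 mm/yr.
For B, 0.187 mm/year × 7908 years = 1478.8 mm.

1478.8 mm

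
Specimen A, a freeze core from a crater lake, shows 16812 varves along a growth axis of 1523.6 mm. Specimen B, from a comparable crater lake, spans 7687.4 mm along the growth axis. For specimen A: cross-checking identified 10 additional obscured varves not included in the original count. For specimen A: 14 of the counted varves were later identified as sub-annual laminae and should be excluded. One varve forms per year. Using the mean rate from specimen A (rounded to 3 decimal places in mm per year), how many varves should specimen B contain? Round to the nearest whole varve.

Specimen A: true varve count = 16812 − 14 + 10 = 16808.
A: Extension rate ≈ 1523.6 / 16808 = 0.091 mm/year.
B spans 7687.4 / 0.091 = 84476.92 years ≈ 84477 varves.

84477 varves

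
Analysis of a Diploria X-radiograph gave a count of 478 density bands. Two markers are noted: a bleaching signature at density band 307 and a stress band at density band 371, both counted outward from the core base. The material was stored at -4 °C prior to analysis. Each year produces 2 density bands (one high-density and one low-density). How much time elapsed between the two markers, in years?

The two markers are separated by 371 − 307 = 64 density bands.
64 density bands at 2 per year is 64 / 2 = 32 years.

32 years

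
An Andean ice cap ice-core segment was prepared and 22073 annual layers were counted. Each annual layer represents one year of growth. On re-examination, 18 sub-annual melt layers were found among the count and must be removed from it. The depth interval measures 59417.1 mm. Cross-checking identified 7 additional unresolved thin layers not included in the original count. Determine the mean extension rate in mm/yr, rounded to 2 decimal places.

After corrections the count is 22073 − 18 + 7 = 22062 annual layers.
Mean rate = 59417.1 mm / 22062 years ≈ 2.69 mm/yr.

2.69 mm/yr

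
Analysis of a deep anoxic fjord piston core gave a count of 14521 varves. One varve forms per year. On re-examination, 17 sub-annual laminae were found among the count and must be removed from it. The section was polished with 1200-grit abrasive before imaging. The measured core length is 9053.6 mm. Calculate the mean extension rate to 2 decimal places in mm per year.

0.62 mm per year

True varve count = 14521 − 17 = 14504.
Extension rate ≈ 9053.6 / 14504 = 0.62 mm per year.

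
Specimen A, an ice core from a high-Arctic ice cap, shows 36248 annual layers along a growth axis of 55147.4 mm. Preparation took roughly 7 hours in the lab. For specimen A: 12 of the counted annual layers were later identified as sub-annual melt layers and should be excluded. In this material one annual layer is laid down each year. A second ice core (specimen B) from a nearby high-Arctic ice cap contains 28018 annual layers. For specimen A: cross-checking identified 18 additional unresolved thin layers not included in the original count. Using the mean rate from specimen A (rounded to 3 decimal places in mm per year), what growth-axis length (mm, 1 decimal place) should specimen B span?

42615.4 mm

Specimen A: after corrections the count is 36248 − 12 + 18 = 36254 annual layers.
A: Extension rate ≈ 55147.4 / 36254 = 1.521 mm per year.
Length of B = 1.521 × 28018 = 42615.4 mm.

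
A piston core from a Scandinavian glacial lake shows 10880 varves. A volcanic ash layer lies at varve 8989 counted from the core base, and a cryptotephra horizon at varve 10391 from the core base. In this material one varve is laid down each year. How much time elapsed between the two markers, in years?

The two markers are separated by 10391 − 8989 = 1402 varves.
At one varve per year, 1402 years elapsed between them.

1402 yr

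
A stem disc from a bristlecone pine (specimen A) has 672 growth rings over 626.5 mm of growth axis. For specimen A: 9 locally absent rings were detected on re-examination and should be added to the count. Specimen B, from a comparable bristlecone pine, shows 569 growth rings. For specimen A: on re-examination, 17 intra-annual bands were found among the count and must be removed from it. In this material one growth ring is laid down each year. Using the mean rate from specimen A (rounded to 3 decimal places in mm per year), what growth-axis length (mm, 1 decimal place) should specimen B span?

Specimen A: correcting the raw count gives 672 − 17 + 9 = 664 true growth rings.
A: Mean rate = 626.5 mm / 664 years ≈ 0.944 mm per year.
Length of B = 0.944 × 569 = 537.1 mm.

537.1 mm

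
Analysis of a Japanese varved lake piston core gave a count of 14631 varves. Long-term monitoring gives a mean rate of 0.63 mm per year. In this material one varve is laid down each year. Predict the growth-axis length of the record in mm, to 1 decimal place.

The record spans 14631 years at 0.63 mm per year.
Length ≈ 0.63 × 14631 = 9217.5 mm.

9217.5 mm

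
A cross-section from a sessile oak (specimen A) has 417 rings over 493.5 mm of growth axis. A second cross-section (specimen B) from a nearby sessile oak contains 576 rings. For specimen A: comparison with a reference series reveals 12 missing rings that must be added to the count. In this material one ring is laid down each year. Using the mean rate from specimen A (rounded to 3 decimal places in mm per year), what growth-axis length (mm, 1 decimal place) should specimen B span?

662.4 mm

Specimen A: correcting the raw count gives 417 + 12 = 429 true rings.
A: Mean rate = 493.5 mm / 429 years ≈ 1.150 mm/yr.
B's length ≈ 1.150 × 576 = 662.4 mm.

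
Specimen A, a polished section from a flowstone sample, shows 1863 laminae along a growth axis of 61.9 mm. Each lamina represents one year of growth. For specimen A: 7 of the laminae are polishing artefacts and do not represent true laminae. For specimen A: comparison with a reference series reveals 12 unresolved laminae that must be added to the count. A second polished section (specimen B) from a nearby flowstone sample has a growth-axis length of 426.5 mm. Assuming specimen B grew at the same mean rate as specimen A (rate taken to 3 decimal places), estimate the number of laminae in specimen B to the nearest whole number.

12924 laminae

Specimen A: adjusted count: 1863 − 7 + 12 = 1868 laminae.
A: 61.9 mm over 1868 years gives 61.9 / 1868 ≈ 0.033 mm/year.
B spans 426.5 / 0.033 = 12924.24 years ≈ 12924 laminae.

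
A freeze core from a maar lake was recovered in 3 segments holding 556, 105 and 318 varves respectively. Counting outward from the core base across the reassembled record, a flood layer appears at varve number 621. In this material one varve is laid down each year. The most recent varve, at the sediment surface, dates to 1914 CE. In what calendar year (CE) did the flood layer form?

1556 CE

Total varves = 556 + 105 + 318 = 979.
979 − 621 = 358 varves lie beyond the flood layer toward the sediment surface.
1914 − 358 = 1556 CE.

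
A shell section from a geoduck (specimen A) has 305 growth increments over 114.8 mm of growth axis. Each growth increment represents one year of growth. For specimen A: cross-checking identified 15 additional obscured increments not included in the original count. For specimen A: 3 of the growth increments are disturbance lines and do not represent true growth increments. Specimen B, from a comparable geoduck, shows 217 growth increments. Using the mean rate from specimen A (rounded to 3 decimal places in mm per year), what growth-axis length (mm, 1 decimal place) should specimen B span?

78.6 mm

Specimen A: after corrections the count is 305 − 3 + 15 = 317 growth increments.
A: 114.8 mm over 317 years gives 114.8 / 317 ≈ 0.362 mm/yr.
Length of B = 0.362 × 217 = 78.6 mm.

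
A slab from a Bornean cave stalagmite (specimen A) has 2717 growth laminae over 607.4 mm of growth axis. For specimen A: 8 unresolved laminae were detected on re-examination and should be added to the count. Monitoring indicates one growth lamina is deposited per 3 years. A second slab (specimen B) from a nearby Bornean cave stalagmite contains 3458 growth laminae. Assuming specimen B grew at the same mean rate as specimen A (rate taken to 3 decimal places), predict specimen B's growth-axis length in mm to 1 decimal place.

767.7 mm

Specimen A: correcting the raw count gives 2717 + 8 = 2725 true growth laminae.
Specimen A: at 3 years per growth lamina, 2725 × 3 = 8175 years.
A: Mean rate = 607.4 mm / 8175 years ≈ 0.074 mm per year.
Specimen B: 3458 growth laminae at 3 years each span 3458 × 3 = 10374 years. B's length ≈ 0.074 × 10374 = 767.7 mm.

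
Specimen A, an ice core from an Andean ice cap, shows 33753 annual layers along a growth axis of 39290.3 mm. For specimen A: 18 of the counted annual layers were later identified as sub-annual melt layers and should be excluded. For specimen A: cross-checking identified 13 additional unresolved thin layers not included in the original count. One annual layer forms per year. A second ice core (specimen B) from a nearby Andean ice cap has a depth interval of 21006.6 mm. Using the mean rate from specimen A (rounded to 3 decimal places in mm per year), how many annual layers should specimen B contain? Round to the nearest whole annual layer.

Specimen A: adjusted count: 33753 − 18 + 13 = 33748 annual layers.
A: Mean rate = 39290.3 mm / 33748 years ≈ 1.164 mm/yr.
B spans 21006.6 / 1.164 = 18046.91 years ≈ 18047 annual layers.

18047 annual layers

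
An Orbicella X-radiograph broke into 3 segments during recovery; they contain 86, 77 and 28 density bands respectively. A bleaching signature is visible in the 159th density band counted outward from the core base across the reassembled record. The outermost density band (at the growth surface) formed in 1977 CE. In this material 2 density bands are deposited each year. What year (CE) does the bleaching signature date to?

Total density bands = 86 + 77 + 28 = 191.
191 − 159 = 32 density bands lie beyond the bleaching signature toward the growth surface.
32 density bands at 2 per year is 32 / 2 = 16 years.
The density band at the growth surface is 1977 CE, so the bleaching signature dates to 1977 − 16 = 1961 CE.

1961 CE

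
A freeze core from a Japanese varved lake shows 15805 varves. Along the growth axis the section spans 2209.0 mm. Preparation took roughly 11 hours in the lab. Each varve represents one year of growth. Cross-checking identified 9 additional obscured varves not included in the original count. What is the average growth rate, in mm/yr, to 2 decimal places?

True varve count = 15805 + 9 = 15814.
Mean rate = 2209.0 mm / 15814 years ≈ 0.14 mm/yr.

0.14 mm/yr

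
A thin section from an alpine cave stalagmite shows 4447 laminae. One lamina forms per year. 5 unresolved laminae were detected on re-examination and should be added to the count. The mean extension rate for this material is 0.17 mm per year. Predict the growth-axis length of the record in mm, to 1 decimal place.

Adjusted count: 4447 + 5 = 4452 laminae.
4452 years at 0.17 mm/year gives 0.17 × 4452 = 756.8 mm.

756.8 mm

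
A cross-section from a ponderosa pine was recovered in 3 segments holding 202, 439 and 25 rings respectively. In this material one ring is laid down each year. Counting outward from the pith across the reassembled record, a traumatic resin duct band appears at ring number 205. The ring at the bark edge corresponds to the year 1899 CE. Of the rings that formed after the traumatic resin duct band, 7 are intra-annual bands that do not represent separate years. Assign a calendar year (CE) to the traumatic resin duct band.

1445 CE

Total rings = 202 + 439 + 25 = 666.
666 − 205 = 461 rings lie beyond the traumatic resin duct band toward the bark edge.
Removing the 7 false rings leaves 461 − 7 = 454 true rings beyond the traumatic resin duct band.
1899 − 454 = 1445 CE.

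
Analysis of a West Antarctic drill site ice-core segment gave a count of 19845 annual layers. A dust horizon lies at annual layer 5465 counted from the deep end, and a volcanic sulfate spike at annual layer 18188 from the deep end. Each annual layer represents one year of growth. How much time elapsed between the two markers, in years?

12723 years

The two markers are separated by 18188 − 5465 = 12723 annual layers.
One annual layer per year makes the interval 12723 years.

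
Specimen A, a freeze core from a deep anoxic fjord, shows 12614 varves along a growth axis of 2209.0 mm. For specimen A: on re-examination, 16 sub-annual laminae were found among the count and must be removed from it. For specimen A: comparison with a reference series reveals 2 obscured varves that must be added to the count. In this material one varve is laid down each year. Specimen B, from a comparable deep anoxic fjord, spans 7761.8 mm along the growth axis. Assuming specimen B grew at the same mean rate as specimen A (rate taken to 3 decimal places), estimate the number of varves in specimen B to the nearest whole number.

44353 varves

Specimen A: adjusted count: 12614 − 16 + 2 = 12600 varves.
A: Extension rate ≈ 2209.0 / 12600 = 0.175 mm/yr.
For B, 7761.8 / 0.175 = 44353.14 years ≈ 44353 varves.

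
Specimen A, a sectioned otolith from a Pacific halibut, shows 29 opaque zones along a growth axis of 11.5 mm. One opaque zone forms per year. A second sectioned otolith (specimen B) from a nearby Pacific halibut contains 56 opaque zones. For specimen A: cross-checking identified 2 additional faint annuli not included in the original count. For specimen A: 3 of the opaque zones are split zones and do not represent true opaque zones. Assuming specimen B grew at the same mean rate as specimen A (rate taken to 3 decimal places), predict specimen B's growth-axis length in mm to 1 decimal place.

23.0 mm

Specimen A: true opaque zone count = 29 − 3 + 2 = 28.
A: Mean rate = 11.5 mm / 28 years ≈ 0.411 mm/yr.
B's length ≈ 0.411 × 56 = 23.0 mm.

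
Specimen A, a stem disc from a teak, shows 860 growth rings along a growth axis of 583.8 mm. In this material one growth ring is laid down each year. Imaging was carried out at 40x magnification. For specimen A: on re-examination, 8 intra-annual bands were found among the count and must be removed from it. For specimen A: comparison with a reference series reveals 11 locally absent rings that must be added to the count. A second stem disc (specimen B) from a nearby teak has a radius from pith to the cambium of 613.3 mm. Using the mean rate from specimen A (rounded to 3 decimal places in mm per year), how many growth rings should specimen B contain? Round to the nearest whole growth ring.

907 growth rings

Specimen A: correcting the raw count gives 860 − 8 + 11 = 863 true growth rings.
A: Extension rate ≈ 583.8 / 863 = 0.676 mm/year.
For B, 613.3 / 0.676 = 907.25 years ≈ 907 growth rings.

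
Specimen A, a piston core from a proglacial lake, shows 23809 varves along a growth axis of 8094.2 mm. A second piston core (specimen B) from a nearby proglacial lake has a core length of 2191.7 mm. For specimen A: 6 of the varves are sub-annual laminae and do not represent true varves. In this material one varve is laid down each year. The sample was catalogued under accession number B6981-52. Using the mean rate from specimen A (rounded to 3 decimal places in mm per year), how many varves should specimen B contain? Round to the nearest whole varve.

6446 varves

Specimen A: correcting the raw count gives 23809 − 6 = 23803 true varves.
A: Extension rate ≈ 8094.2 / 23803 = 0.340 mm/year.
B spans 2191.7 / 0.340 = 6446.18 years ≈ 6446 varves.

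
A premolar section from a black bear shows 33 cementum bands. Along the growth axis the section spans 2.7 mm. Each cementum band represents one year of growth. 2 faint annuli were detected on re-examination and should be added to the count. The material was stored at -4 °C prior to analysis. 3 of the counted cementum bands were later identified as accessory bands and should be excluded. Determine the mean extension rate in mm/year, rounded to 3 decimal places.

Adjusted count: 33 − 3 + 2 = 32 cementum bands.
Mean rate = 2.7 mm / 32 years ≈ 0.084 mm/year.

0.084 mm/year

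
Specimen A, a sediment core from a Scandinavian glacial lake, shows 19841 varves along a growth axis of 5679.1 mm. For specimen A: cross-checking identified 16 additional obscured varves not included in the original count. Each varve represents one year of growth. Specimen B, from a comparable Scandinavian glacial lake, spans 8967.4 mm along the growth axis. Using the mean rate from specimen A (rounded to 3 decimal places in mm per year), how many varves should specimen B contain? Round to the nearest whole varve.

Specimen A: correcting the raw count gives 19841 + 16 = 19857 true varves.
A: 5679.1 mm over 19857 years gives 5679.1 / 19857 ≈ 0.286 mm per year.
Specimen B: 8967.4 mm / 0.286 mm per year = 31354.55 years ≈ 31355 varves.

31355 varves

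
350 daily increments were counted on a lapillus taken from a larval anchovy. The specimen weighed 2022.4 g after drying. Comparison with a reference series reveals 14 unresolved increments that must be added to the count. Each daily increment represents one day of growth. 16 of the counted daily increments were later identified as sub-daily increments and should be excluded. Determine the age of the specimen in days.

After corrections the count is 350 − 16 + 14 = 348 daily increments.
At one daily increment per day, that is 348 days.

348 d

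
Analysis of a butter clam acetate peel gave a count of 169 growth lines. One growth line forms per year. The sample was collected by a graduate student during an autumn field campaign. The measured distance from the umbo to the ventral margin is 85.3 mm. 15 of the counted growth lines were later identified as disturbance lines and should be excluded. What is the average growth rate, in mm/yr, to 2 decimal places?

0.55 mm/yr

True growth line count = 169 − 15 = 154.
Extension rate ≈ 85.3 / 154 = 0.55 mm/yr.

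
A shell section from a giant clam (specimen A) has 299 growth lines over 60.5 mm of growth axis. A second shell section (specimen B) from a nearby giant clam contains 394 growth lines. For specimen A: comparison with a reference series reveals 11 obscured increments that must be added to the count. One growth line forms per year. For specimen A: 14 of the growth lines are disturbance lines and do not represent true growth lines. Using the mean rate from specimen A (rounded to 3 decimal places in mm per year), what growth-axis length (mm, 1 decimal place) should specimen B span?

Specimen A: correcting the raw count gives 299 − 14 + 11 = 296 true growth lines.
A: Mean rate = 60.5 mm / 296 years ≈ 0.204 mm per year.
For B, 0.204 mm/year × 394 years = 80.4 mm.

80.4 mm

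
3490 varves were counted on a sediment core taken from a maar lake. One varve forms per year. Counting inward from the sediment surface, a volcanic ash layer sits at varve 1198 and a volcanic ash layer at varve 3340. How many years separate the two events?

The two markers are separated by 3340 − 1198 = 2142 varves.
At one varve per year, 2142 years elapsed between them.

2142 years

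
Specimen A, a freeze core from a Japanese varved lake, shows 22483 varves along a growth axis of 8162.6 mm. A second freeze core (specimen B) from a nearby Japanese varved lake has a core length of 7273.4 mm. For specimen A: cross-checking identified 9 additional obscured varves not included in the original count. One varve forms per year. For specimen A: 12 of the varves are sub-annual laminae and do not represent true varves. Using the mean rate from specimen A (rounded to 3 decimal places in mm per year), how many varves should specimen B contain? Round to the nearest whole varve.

20037 varves

Specimen A: adjusted count: 22483 − 12 + 9 = 22480 varves.
A: Extension rate ≈ 8162.6 / 22480 = 0.363 mm per year.
Specimen B: 7273.4 mm / 0.363 mm per year = 20036.91 years ≈ 20037 varves.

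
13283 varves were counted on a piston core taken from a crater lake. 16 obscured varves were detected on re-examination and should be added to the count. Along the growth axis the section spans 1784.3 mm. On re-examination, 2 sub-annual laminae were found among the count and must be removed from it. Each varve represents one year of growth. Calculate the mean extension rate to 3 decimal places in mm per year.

0.134 mm per year

Adjusted count: 13283 − 2 + 16 = 13297 varves.
Extension rate ≈ 1784.3 / 13297 = 0.134 mm per year.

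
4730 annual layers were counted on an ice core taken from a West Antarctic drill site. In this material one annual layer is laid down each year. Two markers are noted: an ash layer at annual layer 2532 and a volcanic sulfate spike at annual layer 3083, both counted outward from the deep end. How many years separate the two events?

Separation: 3083 − 2532 = 551 annual layers.
One annual layer per year makes the interval 551 years.

551 years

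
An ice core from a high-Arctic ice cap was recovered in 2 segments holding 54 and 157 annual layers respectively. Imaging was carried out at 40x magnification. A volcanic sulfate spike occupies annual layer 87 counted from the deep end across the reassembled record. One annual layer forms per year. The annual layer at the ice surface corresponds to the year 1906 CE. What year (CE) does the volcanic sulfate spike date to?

1782 CE

Total annual layers = 54 + 157 = 211.
The volcanic sulfate spike sits at annual layer 87 from the deep end, so 211 − 87 = 124 annual layers formed after it.
1906 − 124 = 1782 CE.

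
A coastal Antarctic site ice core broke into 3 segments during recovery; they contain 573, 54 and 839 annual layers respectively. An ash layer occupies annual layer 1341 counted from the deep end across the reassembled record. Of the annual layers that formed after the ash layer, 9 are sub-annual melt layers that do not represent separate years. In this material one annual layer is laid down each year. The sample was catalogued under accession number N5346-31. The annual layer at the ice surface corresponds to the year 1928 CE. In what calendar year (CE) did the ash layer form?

1812 CE

Total annual layers = 573 + 54 + 839 = 1466.
1466 − 1341 = 125 annual layers lie beyond the ash layer toward the ice surface.
Excluding 9 false annual layers: 125 − 9 = 116.
The annual layer at the ice surface is 1928 CE, so the ash layer dates to 1928 − 116 = 1812 CE.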